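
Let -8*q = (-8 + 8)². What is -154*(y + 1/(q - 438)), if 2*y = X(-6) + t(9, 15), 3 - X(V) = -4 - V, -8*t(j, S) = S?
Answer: 118657/1752 ≈ 67.727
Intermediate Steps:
t(j, S) = -S/8
q = 0 (q = -(-8 + 8)²/8 = -⅛*0² = -⅛*0 = 0)
X(V) = 7 + V (X(V) = 3 - (-4 - V) = 3 + (4 + V) = 7 + V)
y = -7/16 (y = ((7 - 6) - ⅛*15)/2 = (1 - 15/8)/2 = (½)*(-7/8) = -7/16 ≈ -0.43750)
-154*(y + 1/(q - 438)) = -154*(-7/16 + 1/(0 - 438)) = -154*(-7/16 + 1/(-438)) = -154*(-7/16 - 1/438) = -154*(-1541/3504) = 118657/1752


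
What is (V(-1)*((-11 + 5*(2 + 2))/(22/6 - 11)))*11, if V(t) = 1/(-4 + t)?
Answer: 27/10 ≈ 2.7000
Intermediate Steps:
(V(-1)*((-11 + 5*(2 + 2))/(22/6 - 11)))*11 = (((-11 + 5*(2 + 2))/(22/6 - 11))/(-4 - 1))*11 = (((-11 + 5*4)/(22*(⅙) - 11))/(-5))*11 = -(-11 + 20)/(5*(11/3 - 11))*11 = -9/(5*(-22/3))*11 = -9*(-3)/(5*22)*11 = -⅕*(-27/22)*11 = (27/110)*11 = 27/10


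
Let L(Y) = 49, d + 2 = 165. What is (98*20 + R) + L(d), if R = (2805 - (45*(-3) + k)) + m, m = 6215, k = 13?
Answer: 11151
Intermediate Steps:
d = 163 (d = -2 + 165 = 163)
R = 9142 (R = (2805 - (45*(-3) + 13)) + 6215 = (2805 - (-135 + 13)) + 6215 = (2805 - 1*(-122)) + 6215 = (2805 + 122) + 6215 = 2927 + 6215 = 9142)
(98*20 + R) + L(d) = (98*20 + 9142) + 49 = (1960 + 9142) + 49 = 11102 + 49 = 11151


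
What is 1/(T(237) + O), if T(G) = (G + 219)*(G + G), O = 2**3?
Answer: 1/216152 ≈ 4.6264e-6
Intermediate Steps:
O = 8
T(G) = 2*G*(219 + G) (T(G) = (219 + G)*(2*G) = 2*G*(219 + G))
1/(T(237) + O) = 1/(2*237*(219 + 237) + 8) = 1/(2*237*456 + 8) = 1/(216144 + 8) = 1/216152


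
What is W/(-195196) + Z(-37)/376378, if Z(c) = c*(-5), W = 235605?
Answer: -44320213715/36733740044 ≈ -1.2065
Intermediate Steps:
Z(c) = -5*c
W/(-195196) + Z(-37)/376378 = 235605/(-195196) - 5*(-37)/376378 = 235605*(-1/195196) + 185*(1/376378) = -235605/195196 + 185/376378 = -44320213715/36733740044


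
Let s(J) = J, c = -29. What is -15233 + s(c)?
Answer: -15262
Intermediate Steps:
-15233 + s(c) = -15233 - 29 = -15262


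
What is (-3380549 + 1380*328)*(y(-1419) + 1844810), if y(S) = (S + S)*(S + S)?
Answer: -28983529298086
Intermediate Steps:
y(S) = 4*S² (y(S) = (2*S)*(2*S) = 4*S²)
(-3380549 + 1380*328)*(y(-1419) + 1844810) = (-3380549 + 1380*328)*(4*(-1419)² + 1844810) = (-3380549 + 452640)*(4*2013561 + 1844810) = -2927909*(8054244 + 1844810) = -2927909*9899054 = -28983529298086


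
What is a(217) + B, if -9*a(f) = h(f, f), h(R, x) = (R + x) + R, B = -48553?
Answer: -145876/3 ≈ -48625.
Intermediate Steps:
h(R, x) = x + 2*R
a(f) = -f/3 (a(f) = -(f + 2*f)/9 = -f/3)
a(217) + B = -1/3*217 - 48553 = -217/3 - 48553 = -145876/3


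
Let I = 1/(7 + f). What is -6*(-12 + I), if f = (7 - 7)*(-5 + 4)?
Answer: 498/7 ≈ 71.143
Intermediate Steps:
f = 0 (f = 0*(-1) = 0)
I = ⅐ (I = 1/(7 + 0) = 1/7 = ⅐ ≈ 0.14286)
-6*(-12 + I) = -6*(-12 + ⅐) = -6*(-83/7) = 498/7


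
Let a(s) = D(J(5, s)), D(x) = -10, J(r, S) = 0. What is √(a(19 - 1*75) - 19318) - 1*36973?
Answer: -36973 + 8*I*√302 ≈ -36973.0 + 139.03*I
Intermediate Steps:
a(s) = -10
√(a(19 - 1*75) - 19318) - 1*36973 = √(-10 - 19318) - 1*36973 = √(-19328) - 36973 = 8*I*√302 - 36973 = -36973 + 8*I*√302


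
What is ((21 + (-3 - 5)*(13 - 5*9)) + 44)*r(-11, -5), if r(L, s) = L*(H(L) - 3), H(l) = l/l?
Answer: 7062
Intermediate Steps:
H(l) = 1
r(L, s) = -2*L (r(L, s) = L*(1 - 3) = L*(-2) = -2*L)
((21 + (-3 - 5)*(13 - 5*9)) + 44)*r(-11, -5) = ((21 + (-3 - 5)*(13 - 5*9)) + 44)*(-2*(-11)) = ((21 - 8*(13 - 45)) + 44)*22 = ((21 - 8*(-32)) + 44)*22 = ((21 + 256) + 44)*22 = (277 + 44)*22 = 321*22 = 7062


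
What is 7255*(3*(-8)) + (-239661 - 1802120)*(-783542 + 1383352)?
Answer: -1224680835730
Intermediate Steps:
7255*(3*(-8)) + (-239661 - 1802120)*(-783542 + 1383352) = 7255*(-24) - 2041781*599810 = -174120 - 1224680661610 = -1224680835730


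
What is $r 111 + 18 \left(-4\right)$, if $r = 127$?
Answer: $14025$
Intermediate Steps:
$r 111 + 18 \left(-4\right) = 127 \cdot 111 + 18 \left(-4\right) = 14097 - 72 = 14025$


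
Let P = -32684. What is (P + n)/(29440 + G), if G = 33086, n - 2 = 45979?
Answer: 13297/62526 ≈ 0.21266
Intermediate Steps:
n = 45981 (n = 2 + 45979 = 45981)
(P + n)/(29440 + G) = (-32684 + 45981)/(29440 + 33086) = 13297/62526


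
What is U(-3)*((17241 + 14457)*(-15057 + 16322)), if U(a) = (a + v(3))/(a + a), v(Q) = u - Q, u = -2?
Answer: 53463960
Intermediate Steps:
v(Q) = -2 - Q
U(a) = (-5 + a)/(2*a) (U(a) = (a + (-2 - 1*3))/(a + a) = (a + (-2 - 3))/((2*a)) = (a - 5)*(1/(2*a)) = (-5 + a)*(1/(2*a)) = (-5 + a)/(2*a))
U(-3)*((17241 + 14457)*(-15057 + 16322)) = ((½)*(-5 - 3)/(-3))*((17241 + 14457)*(-15057 + 16322)) = ((½)*(-⅓)*(-8))*(31698*1265) = (4/3)*40097970 = 53463960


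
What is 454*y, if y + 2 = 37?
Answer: 15890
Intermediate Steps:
y = 35 (y = -2 + 37 = 35)
454*y = 454*35 = 15890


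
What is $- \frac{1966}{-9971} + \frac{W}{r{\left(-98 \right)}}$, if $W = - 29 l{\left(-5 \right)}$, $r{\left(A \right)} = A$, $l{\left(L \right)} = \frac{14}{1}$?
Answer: $\frac{302921}{69797} \approx 4.34$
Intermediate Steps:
$l{\left(L \right)} = 14$ ($l{\left(L \right)} = 14 \cdot 1 = 14$)
$W = -406$ ($W = \left(-29\right) 14 = -406$)
$- \frac{1966}{-9971} + \frac{W}{r{\left(-98 \right)}} = - \frac{1966}{-9971} - \frac{406}{-98} = \left(-1966\right) \left(- \frac{1}{9971}\right) - - \frac{29}{7} = \frac{1966}{9971} + \frac{29}{7} = \frac{302921}{69797}$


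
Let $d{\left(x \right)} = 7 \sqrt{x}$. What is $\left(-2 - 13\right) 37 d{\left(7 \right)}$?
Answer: $- 3885 \sqrt{7} \approx -10279.0$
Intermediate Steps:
$\left(-2 - 13\right) 37 d{\left(7 \right)} = \left(-2 - 13\right) 37 \cdot 7 \sqrt{7} = \left(-15\right) 37 \cdot 7 \sqrt{7} = - 555 \cdot 7 \sqrt{7} = - 3885 \sqrt{7}$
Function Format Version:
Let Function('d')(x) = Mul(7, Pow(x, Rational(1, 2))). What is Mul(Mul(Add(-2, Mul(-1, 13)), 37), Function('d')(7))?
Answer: Mul(-3885, Pow(7, Rational(1, 2))) ≈ -10279.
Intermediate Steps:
Mul(Mul(Add(-2, Mul(-1, 13)), 37), Function('d')(7)) = Mul(Mul(Add(-2, Mul(-1, 13)), 37), Mul(7, Pow(7, Rational(1, 2)))) = Mul(Mul(Add(-2, -13), 37), Mul(7, Pow(7, Rational(1, 2)))) = Mul(Mul(-15, 37), Mul(7, Pow(7, Rational(1, 2)))) = Mul(-555, Mul(7, Pow(7, Rational(1, 2)))) = Mul(-3885, Pow(7, Rational(1, 2)))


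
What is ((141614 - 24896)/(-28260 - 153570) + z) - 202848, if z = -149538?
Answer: -10679077183/30305 ≈ -3.5239e+5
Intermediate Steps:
((141614 - 24896)/(-28260 - 153570) + z) - 202848 = ((141614 - 24896)/(-28260 - 153570) - 149538) - 202848 = (116718/(-181830) - 149538) - 202848 = (116718*(-1/181830) - 149538) - 202848 = (-19453/30305 - 149538) - 202848 = -4531768543/30305 - 202848 = -10679077183/30305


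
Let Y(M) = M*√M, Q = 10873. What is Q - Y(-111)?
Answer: 10873 + 111*I*√111 ≈ 10873.0 + 1169.5*I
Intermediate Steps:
Y(M) = M^(3/2)
Q - Y(-111) = 10873 - (-111)^(3/2) = 10873 - (-111)*I*√111 = 10873 + 111*I*√111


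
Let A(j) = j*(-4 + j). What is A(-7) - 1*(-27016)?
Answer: 27093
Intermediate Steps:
A(-7) - 1*(-27016) = -7*(-4 - 7) - 1*(-27016) = -7*(-11) + 27016 = 77 + 27016 = 27093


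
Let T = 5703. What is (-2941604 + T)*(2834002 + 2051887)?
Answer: -14344486400989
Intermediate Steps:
(-2941604 + T)*(2834002 + 2051887) = (-2941604 + 5703)*(2834002 + 2051887) = -2935901*4885889 = -14344486400989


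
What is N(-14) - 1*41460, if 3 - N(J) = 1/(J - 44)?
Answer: -2404505/58 ≈ -41457.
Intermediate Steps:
N(J) = 3 - 1/(-44 + J) (N(J) = 3 - 1/(J - 44) = 3 - 1/(-44 + J))
N(-14) - 1*41460 = (-133 + 3*(-14))/(-44 - 14) - 1*41460 = (-133 - 42)/(-58) - 41460 = -1/58*(-175) - 41460 = 175/58 - 41460 = -2404505/58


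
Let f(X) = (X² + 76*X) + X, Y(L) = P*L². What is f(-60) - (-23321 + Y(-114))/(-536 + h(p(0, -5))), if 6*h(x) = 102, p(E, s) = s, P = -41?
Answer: -1085537/519 ≈ -2091.6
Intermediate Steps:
h(x) = 17 (h(x) = (⅙)*102 = 17)
Y(L) = -41*L²
f(X) = X² + 77*X
f(-60) - (-23321 + Y(-114))/(-536 + h(p(0, -5))) = -60*(77 - 60) - (-23321 - 41*(-114)²)/(-536 + 17) = -60*17 - (-23321 - 41*12996)/(-519) = -1020 - (-23321 - 532836)*(-1)/519 = -1020 - (-556157)*(-1)/519 = -1020 - 1*556157/519 = -1020 - 556157/519 = -1085537/519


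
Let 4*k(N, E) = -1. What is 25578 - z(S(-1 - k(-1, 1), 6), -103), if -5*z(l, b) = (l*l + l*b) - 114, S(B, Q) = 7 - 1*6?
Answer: 127674/5 ≈ 25535.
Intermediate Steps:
k(N, E) = -1/4 (k(N, E) = (1/4)*(-1) = -1/4)
S(B, Q) = 1 (S(B, Q) = 7 - 6 = 1)
z(l, b) = 114/5 - l**2/5 - b*l/5 (z(l, b) = -((l*l + l*b) - 114)/5 = -((l**2 + b*l) - 114)/5 = -(-114 + l**2 + b*l)/5 = 114/5 - l**2/5 - b*l/5)
25578 - z(S(-1 - k(-1, 1), 6), -103) = 25578 - (114/5 - 1/5*1**2 - 1/5*(-103)*1) = 25578 - (114/5 - 1/5*1 + 103/5) = 25578 - (114/5 - 1/5 + 103/5) = 25578 - 1*216/5 = 25578 - 216/5 = 127674/5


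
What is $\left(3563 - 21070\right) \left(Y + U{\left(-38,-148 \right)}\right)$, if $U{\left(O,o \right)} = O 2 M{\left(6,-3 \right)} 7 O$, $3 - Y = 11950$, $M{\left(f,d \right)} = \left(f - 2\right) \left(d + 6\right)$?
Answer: $-4037902015$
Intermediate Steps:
$M{\left(f,d \right)} = \left(-2 + f\right) \left(6 + d\right)$
$Y = -11947$ ($Y = 3 - 11950 = -11947$)
$U{\left(O,o \right)} = 168 O^{2}$ ($U{\left(O,o \right)} = O 2 \left(-12 - -6 + 6 \cdot 6 - 18\right) 7 O = 2 O \left(-12 + 6 + 36 - 18\right) 7 O = 2 O 12 \cdot 7 O = 24 O 7 O = 168 O O = 168 O^{2}$)
$\left(3563 - 21070\right) \left(Y + U{\left(-38,-148 \right)}\right) = \left(3563 - 21070\right) \left(-11947 + 168 \left(-38\right)^{2}\right) = - 17507 \left(-11947 + 168 \cdot 1444\right) = - 17507 \left(-11947 + 242592\right) = \left(-17507\right) 230645 = -4037902015$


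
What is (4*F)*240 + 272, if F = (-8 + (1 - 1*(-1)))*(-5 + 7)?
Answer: -11248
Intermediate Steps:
F = -12 (F = (-8 + (1 + 1))*2 = (-8 + 2)*2 = -6*2 = -12)
(4*F)*240 + 272 = (4*(-12))*240 + 272 = -48*240 + 272 = -11520 + 272 = -11248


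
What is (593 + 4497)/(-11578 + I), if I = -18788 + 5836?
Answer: -509/2453 ≈ -0.20750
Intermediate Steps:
I = -12952
(593 + 4497)/(-11578 + I) = (593 + 4497)/(-11578 - 12952) = 5090/(-24530) = 5090*(-1/24530) = -509/2453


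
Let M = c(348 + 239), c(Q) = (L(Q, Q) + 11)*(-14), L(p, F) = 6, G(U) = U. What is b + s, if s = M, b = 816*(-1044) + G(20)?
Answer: -852122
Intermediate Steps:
c(Q) = -238 (c(Q) = (6 + 11)*(-14) = 17*(-14) = -238)
b = -851884 (b = 816*(-1044) + 20 = -851904 + 20 = -851884)
M = -238
s = -238
b + s = -851884 - 238 = -852122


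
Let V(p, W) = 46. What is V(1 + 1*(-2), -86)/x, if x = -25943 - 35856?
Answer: -46/61799 ≈ -0.00074435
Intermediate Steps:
x = -61799
V(1 + 1*(-2), -86)/x = 46/(-61799) = 46*(-1/61799) = -46/61799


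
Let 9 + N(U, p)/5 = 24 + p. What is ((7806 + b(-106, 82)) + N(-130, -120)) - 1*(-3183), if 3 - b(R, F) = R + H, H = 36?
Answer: 10537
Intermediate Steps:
N(U, p) = 75 + 5*p (N(U, p) = -45 + 5*(24 + p) = -45 + (120 + 5*p) = 75 + 5*p)
b(R, F) = -33 - R (b(R, F) = 3 - (R + 36) = 3 - (36 + R) = 3 + (-36 - R) = -33 - R)
((7806 + b(-106, 82)) + N(-130, -120)) - 1*(-3183) = ((7806 + (-33 - 1*(-106))) + (75 + 5*(-120))) - 1*(-3183) = ((7806 + (-33 + 106)) + (75 - 600)) + 3183 = ((7806 + 73) - 525) + 3183 = (7879 - 525) + 3183 = 7354 + 3183 = 10537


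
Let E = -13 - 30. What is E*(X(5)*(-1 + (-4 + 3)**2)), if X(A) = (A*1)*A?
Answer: 0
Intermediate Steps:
X(A) = A**2 (X(A) = A*A = A**2)
E = -43
E*(X(5)*(-1 + (-4 + 3)**2)) = -43*5**2*(-1 + (-4 + 3)**2) = -1075*(-1 + (-1)**2) = -1075*(-1 + 1) = -1075*0 = -43*0 = 0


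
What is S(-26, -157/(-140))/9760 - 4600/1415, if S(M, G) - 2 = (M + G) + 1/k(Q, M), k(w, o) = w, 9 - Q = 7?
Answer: -1257974639/386691200 ≈ -3.2532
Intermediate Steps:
Q = 2 (Q = 9 - 1*7 = 9 - 7 = 2)
S(M, G) = 5/2 + G + M (S(M, G) = 2 + ((M + G) + 1/2) = 2 + ((G + M) + ½) = 2 + (½ + G + M) = 5/2 + G + M)
S(-26, -157/(-140))/9760 - 4600/1415 = (5/2 - 157/(-140) - 26)/9760 - 4600/1415 = (5/2 - 157*(-1/140) - 26)*(1/9760) - 4600*1/1415 = (5/2 + 157/140 - 26)*(1/9760) - 920/283 = -3133/140*1/9760 - 920/283 = -3133/1366400 - 920/283 = -1257974639/386691200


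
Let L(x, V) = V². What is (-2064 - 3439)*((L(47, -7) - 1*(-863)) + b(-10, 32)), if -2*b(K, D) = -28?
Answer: -5095778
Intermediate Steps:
b(K, D) = 14 (b(K, D) = -½*(-28) = 14)
(-2064 - 3439)*((L(47, -7) - 1*(-863)) + b(-10, 32)) = (-2064 - 3439)*(((-7)² - 1*(-863)) + 14) = -5503*((49 + 863) + 14) = -5503*(912 + 14) = -5503*926 = -5095778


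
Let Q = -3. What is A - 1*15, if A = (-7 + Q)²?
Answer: 85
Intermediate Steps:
A = 100 (A = (-7 - 3)² = (-10)² = 100)
A - 1*15 = 100 - 1*15 = 100 - 15 = 85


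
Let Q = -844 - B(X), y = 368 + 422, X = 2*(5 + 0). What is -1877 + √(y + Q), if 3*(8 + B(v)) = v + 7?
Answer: -1877 + I*√465/3 ≈ -1877.0 + 7.188*I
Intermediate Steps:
X = 10 (X = 2*5 = 10)
y = 790
B(v) = -17/3 + v/3 (B(v) = -8 + (v + 7)/3 = -8 + (7 + v)/3 = -8 + (7/3 + v/3) = -17/3 + v/3)
Q = -2525/3 (Q = -844 - (-17/3 + (⅓)*10) = -844 - (-17/3 + 10/3) = -844 - 1*(-7/3) = -844 + 7/3 = -2525/3 ≈ -841.67)
-1877 + √(y + Q) = -1877 + √(790 - 2525/3) = -1877 + √(-155/3) = -1877 + I*√465/3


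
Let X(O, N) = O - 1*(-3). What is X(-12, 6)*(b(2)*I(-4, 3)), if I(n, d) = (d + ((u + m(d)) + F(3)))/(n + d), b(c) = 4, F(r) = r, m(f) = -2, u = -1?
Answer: 108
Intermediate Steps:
X(O, N) = 3 + O (X(O, N) = O + 3 = 3 + O)
I(n, d) = d/(d + n) (I(n, d) = (d + ((-1 - 2) + 3))/(n + d) = (d + (-3 + 3))/(d + n) = (d + 0)/(d + n) = d/(d + n))
X(-12, 6)*(b(2)*I(-4, 3)) = (3 - 12)*(4*(3/(3 - 4))) = -36*3/(-1) = -36*3*(-1) = -36*(-3) = -9*(-12) = 108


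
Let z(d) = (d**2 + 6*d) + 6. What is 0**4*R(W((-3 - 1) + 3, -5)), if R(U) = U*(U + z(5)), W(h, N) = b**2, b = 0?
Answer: 0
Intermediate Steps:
z(d) = 6 + d**2 + 6*d
W(h, N) = 0 (W(h, N) = 0**2 = 0)
R(U) = U*(61 + U) (R(U) = U*(U + (6 + 5**2 + 6*5)) = U*(U + (6 + 25 + 30)) = U*(U + 61) = U*(61 + U))
0**4*R(W((-3 - 1) + 3, -5)) = 0**4*(0*(61 + 0)) = 0*(0*61) = 0*0 = 0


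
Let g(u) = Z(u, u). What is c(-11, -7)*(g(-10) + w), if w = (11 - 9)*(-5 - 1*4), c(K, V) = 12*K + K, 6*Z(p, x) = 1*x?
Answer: 8437/3 ≈ 2812.3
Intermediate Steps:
Z(p, x) = x/6 (Z(p, x) = (1*x)/6 = x/6)
c(K, V) = 13*K
g(u) = u/6
w = -18 (w = 2*(-5 - 4) = 2*(-9) = -18)
c(-11, -7)*(g(-10) + w) = (13*(-11))*((⅙)*(-10) - 18) = -143*(-5/3 - 18) = -143*(-59/3) = 8437/3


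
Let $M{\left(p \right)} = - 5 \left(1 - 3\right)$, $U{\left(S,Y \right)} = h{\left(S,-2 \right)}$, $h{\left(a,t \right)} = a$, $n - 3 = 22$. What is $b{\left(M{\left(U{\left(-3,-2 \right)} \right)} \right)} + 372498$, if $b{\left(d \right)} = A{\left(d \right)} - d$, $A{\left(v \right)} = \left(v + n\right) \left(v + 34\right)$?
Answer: $374028$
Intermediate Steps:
$n = 25$ ($n = 3 + 22 = 25$)
$U{\left(S,Y \right)} = S$
$A{\left(v \right)} = \left(25 + v\right) \left(34 + v\right)$ ($A{\left(v \right)} = \left(v + 25\right) \left(v + 34\right) = \left(25 + v\right) \left(34 + v\right)$)
$M{\left(p \right)} = 10$ ($M{\left(p \right)} = \left(-5\right) \left(-2\right) = 10$)
$b{\left(d \right)} = 850 + d^{2} + 58 d$ ($b{\left(d \right)} = \left(850 + d^{2} + 59 d\right) - d = 850 + d^{2} + 58 d$)
$b{\left(M{\left(U{\left(-3,-2 \right)} \right)} \right)} + 372498 = \left(850 + 10^{2} + 58 \cdot 10\right) + 372498 = \left(850 + 100 + 580\right) + 372498 = 1530 + 372498 = 374028$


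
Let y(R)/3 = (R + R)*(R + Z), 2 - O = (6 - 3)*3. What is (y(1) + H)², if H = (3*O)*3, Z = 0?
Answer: 3249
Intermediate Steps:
O = -7 (O = 2 - (6 - 3)*3 = 2 - 3*3 = 2 - 1*9 = 2 - 9 = -7)
y(R) = 6*R² (y(R) = 3*((R + R)*(R + 0)) = 3*((2*R)*R) = 3*(2*R²) = 6*R²)
H = -63 (H = (3*(-7))*3 = -21*3 = -63)
(y(1) + H)² = (6*1² - 63)² = (6*1 - 63)² = (6 - 63)² = (-57)² = 3249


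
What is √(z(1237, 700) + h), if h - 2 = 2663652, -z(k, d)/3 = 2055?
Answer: √2657489 ≈ 1630.2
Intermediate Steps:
z(k, d) = -6165 (z(k, d) = -3*2055 = -6165)
h = 2663654 (h = 2 + 2663652 = 2663654)
√(z(1237, 700) + h) = √(-6165 + 2663654) = √2657489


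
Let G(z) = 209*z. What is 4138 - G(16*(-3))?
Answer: 14170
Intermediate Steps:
4138 - G(16*(-3)) = 4138 - 209*16*(-3) = 4138 - 209*(-48) = 4138 - 1*(-10032) = 4138 + 10032 = 14170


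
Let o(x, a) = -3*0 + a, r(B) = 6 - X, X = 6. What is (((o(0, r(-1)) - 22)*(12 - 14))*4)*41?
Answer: 7216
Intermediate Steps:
r(B) = 0 (r(B) = 6 - 1*6 = 6 - 6 = 0)
o(x, a) = a (o(x, a) = 0 + a = a)
(((o(0, r(-1)) - 22)*(12 - 14))*4)*41 = (((0 - 22)*(12 - 14))*4)*41 = (-22*(-2)*4)*41 = (44*4)*41 = 176*41 = 7216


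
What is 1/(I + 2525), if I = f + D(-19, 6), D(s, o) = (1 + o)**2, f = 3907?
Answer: 1/6481 ≈ 0.00015430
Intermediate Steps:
I = 3956 (I = 3907 + (1 + 6)**2 = 3907 + 7**2 = 3907 + 49 = 3956)
1/(I + 2525) = 1/(3956 + 2525) = 1/6481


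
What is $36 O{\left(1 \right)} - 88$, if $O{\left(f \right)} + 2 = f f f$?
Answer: $-124$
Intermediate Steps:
$O{\left(f \right)} = -2 + f^{3}$ ($O{\left(f \right)} = -2 + f f f = -2 + f^{2} f = -2 + f^{3}$)
$36 O{\left(1 \right)} - 88 = 36 \left(-2 + 1^{3}\right) - 88 = 36 \left(-2 + 1\right) - 88 = 36 \left(-1\right) - 88 = -36 - 88 = -124$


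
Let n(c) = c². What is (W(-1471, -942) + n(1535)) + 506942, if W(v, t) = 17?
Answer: 2863184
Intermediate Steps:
(W(-1471, -942) + n(1535)) + 506942 = (17 + 1535²) + 506942 = (17 + 2356225) + 506942 = 2356242 + 506942 = 2863184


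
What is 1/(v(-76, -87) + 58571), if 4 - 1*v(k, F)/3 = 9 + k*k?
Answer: 1/41228 ≈ 2.4255e-5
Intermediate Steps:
v(k, F) = -15 - 3*k**2 (v(k, F) = 12 - 3*(9 + k*k) = 12 - 3*(9 + k**2) = 12 + (-27 - 3*k**2) = -15 - 3*k**2)
1/(v(-76, -87) + 58571) = 1/((-15 - 3*(-76)**2) + 58571) = 1/((-15 - 3*5776) + 58571) = 1/((-15 - 17328) + 58571) = 1/(-17343 + 58571) = 1/41228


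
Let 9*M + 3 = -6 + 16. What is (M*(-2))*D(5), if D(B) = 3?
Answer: -14/3 ≈ -4.6667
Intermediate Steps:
M = 7/9 (M = -1/3 + (-6 + 16)/9 = -1/3 + (1/9)*10 = -1/3 + 10/9 = 7/9 ≈ 0.77778)
(M*(-2))*D(5) = ((7/9)*(-2))*3 = -14/9*3 = -14/3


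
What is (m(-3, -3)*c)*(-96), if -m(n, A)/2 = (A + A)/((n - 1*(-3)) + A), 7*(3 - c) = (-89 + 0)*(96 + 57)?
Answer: 5236992/7 ≈ 7.4814e+5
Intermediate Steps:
c = 13638/7 (c = 3 - (-89 + 0)*(96 + 57)/7 = 3 - (-89)*153/7 = 3 - 1/7*(-13617) = 3 + 13617/7 = 13638/7 ≈ 1948.3)
m(n, A) = -4*A/(3 + A + n) (m(n, A) = -2*(A + A)/((n - 1*(-3)) + A) = -2*2*A/((n + 3) + A) = -2*2*A/((3 + n) + A) = -2*2*A/(3 + A + n) = -4*A/(3 + A + n))
(m(-3, -3)*c)*(-96) = (-4*(-3)/(3 - 3 - 3)*(13638/7))*(-96) = (-4*(-3)/(-3)*(13638/7))*(-96) = (-4*(-3)*(-1/3)*(13638/7))*(-96) = -4*13638/7*(-96) = -54552/7*(-96) = 5236992/7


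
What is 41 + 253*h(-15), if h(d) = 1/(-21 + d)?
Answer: 1223/36 ≈ 33.972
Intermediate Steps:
41 + 253*h(-15) = 41 + 253/(-21 - 15) = 41 + 253/(-36) = 41 + 253*(-1/36) = 41 - 253/36 = 1223/36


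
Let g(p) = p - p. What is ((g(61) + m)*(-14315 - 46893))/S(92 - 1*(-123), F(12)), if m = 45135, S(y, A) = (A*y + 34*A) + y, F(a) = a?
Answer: -2762623080/3203 ≈ -8.6251e+5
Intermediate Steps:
S(y, A) = y + 34*A + A*y (S(y, A) = (34*A + A*y) + y = y + 34*A + A*y)
g(p) = 0
((g(61) + m)*(-14315 - 46893))/S(92 - 1*(-123), F(12)) = ((0 + 45135)*(-14315 - 46893))/((92 - 1*(-123)) + 34*12 + 12*(92 - 1*(-123))) = (45135*(-61208))/((92 + 123) + 408 + 12*(92 + 123)) = -2762623080/(215 + 408 + 12*215) = -2762623080/(215 + 408 + 2580) = -2762623080/3203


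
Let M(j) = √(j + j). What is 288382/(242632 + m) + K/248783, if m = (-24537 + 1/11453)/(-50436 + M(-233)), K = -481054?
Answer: -227571553592745081758588233587402/305434779941581883811921050103631 - 116021411640395495*I*√466/2455431278998821332743162114 ≈ -0.74507 - 1.02e-9*I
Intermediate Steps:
M(j) = √2*√j (M(j) = √(2*j) = √2*√j)
m = -281022260/(11453*(-50436 + I*√466)) (m = (-24537 + 1/11453)/(-50436 + √2*√(-233)) = (-24537 + 1/11453)/(-50436 + √2*(I*√233)) = -281022260/(11453*(-50436 + I*√466)) ≈ 0.4865 + 0.00020823*I)
288382/(242632 + m) + K/248783 = 288382/(242632 + (7086819352680/14567016653293 + 140511130*I*√466/14567016653293)) - 481054/248783 = 288382/(3534431471441139856/14567016653293 + 140511130*I*√466/14567016653293) - 481054*1/248783 = 288382/(3534431471441139856/14567016653293 + 140511130*I*√466/14567016653293) - 481054/248783 = -481054/248783 + 288382/(3534431471441139856/14567016653293 + 140511130*I*√466/14567016653293)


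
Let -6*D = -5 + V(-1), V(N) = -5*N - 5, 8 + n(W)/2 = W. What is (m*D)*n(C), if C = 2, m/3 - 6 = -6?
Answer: 0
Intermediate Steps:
m = 0 (m = 18 + 3*(-6) = 18 - 18 = 0)
n(W) = -16 + 2*W
V(N) = -5 - 5*N
D = ⅚ (D = -(-5 + (-5 - 5*(-1)))/6 = -(-5 + (-5 + 5))/6 = -(-5 + 0)/6 = -⅙*(-5) = ⅚ ≈ 0.83333)
(m*D)*n(C) = (0*(⅚))*(-16 + 2*2) = 0*(-16 + 4) = 0*(-12) = 0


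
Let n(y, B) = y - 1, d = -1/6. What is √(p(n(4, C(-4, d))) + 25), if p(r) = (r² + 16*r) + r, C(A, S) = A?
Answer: √85 ≈ 9.2195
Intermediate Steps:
d = -⅙ (d = -1*⅙ = -⅙ ≈ -0.16667)
n(y, B) = -1 + y
p(r) = r² + 17*r
√(p(n(4, C(-4, d))) + 25) = √((-1 + 4)*(17 + (-1 + 4)) + 25) = √(3*(17 + 3) + 25) = √(3*20 + 25) = √(60 + 25) = √85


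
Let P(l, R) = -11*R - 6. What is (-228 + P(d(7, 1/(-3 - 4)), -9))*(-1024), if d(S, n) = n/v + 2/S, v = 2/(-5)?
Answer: 138240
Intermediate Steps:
v = -⅖ (v = 2*(-⅕) = -⅖ ≈ -0.40000)
d(S, n) = 2/S - 5*n/2 (d(S, n) = n/(-⅖) + 2/S = n*(-5/2) + 2/S = -5*n/2 + 2/S = 2/S - 5*n/2)
P(l, R) = -6 - 11*R
(-228 + P(d(7, 1/(-3 - 4)), -9))*(-1024) = (-228 + (-6 - 11*(-9)))*(-1024) = (-228 + (-6 + 99))*(-1024) = (-228 + 93)*(-1024) = -135*(-1024) = 138240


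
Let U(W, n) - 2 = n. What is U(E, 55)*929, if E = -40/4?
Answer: 52953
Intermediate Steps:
E = -10 (E = -40*¼ = -10)
U(W, n) = 2 + n
U(E, 55)*929 = (2 + 55)*929 = 57*929 = 52953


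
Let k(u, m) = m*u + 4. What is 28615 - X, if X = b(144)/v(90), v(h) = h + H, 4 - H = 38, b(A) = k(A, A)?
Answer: 395425/14 ≈ 28245.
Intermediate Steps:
k(u, m) = 4 + m*u
b(A) = 4 + A² (b(A) = 4 + A*A = 4 + A²)
H = -34 (H = 4 - 1*38 = 4 - 38 = -34)
v(h) = -34 + h (v(h) = h - 34 = -34 + h)
X = 5185/14 (X = (4 + 144²)/(-34 + 90) = (4 + 20736)/56 = 20740*(1/56) = 5185/14 ≈ 370.36)
28615 - X = 28615 - 1*5185/14 = 28615 - 5185/14 = 395425/14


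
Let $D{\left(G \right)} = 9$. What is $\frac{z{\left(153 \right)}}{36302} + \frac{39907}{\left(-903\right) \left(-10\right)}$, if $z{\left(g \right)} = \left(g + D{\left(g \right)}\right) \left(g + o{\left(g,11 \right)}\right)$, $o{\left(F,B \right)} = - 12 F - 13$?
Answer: $- \frac{73736189}{23414790} \approx -3.1491$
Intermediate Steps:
$o{\left(F,B \right)} = -13 - 12 F$
$z{\left(g \right)} = \left(-13 - 11 g\right) \left(9 + g\right)$ ($z{\left(g \right)} = \left(g + 9\right) \left(g - \left(13 + 12 g\right)\right) = \left(9 + g\right) \left(-13 - 11 g\right) = \left(-13 - 11 g\right) \left(9 + g\right)$)
$\frac{z{\left(153 \right)}}{36302} + \frac{39907}{\left(-903\right) \left(-10\right)} = \frac{-117 - 17136 - 11 \cdot 153^{2}}{36302} + \frac{39907}{\left(-903\right) \left(-10\right)} = \left(-117 - 17136 - 257499\right) \frac{1}{36302} + \frac{39907}{9030} = \left(-117 - 17136 - 257499\right) \frac{1}{36302} + 39907 \cdot \frac{1}{9030} = \left(-274752\right) \frac{1}{36302} + \frac{5701}{1290} = - \frac{137376}{18151} + \frac{5701}{1290} = - \frac{73736189}{23414790}$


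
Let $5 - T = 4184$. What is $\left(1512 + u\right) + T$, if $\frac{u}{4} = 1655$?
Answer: $3953$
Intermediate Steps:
$u = 6620$ ($u = 4 \cdot 1655 = 6620$)
$T = -4179$ ($T = 5 - 4184 = -4179$)
$\left(1512 + u\right) + T = \left(1512 + 6620\right) - 4179 = 8132 - 4179 = 3953$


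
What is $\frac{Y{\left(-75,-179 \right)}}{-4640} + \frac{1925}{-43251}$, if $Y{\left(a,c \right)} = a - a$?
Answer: $- \frac{1925}{43251} \approx -0.044508$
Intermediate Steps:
$Y{\left(a,c \right)} = 0$
$\frac{Y{\left(-75,-179 \right)}}{-4640} + \frac{1925}{-43251} = \frac{0}{-4640} + \frac{1925}{-43251} = 0 \left(- \frac{1}{4640}\right) + 1925 \left(- \frac{1}{43251}\right) = 0 - \frac{1925}{43251} = - \frac{1925}{43251}$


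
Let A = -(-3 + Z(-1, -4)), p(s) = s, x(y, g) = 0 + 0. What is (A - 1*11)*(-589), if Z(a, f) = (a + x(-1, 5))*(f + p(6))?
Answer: 3534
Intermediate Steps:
x(y, g) = 0
Z(a, f) = a*(6 + f) (Z(a, f) = (a + 0)*(f + 6) = a*(6 + f))
A = 5 (A = -(-3 - (6 - 4)) = -(-3 - 1*2) = -(-3 - 2) = -1*(-5) = 5)
(A - 1*11)*(-589) = (5 - 1*11)*(-589) = (5 - 11)*(-589) = -6*(-589) = 3534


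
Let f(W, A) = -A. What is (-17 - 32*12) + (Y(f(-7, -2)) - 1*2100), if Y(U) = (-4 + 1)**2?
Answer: -2492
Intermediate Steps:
Y(U) = 9 (Y(U) = (-3)**2 = 9)
(-17 - 32*12) + (Y(f(-7, -2)) - 1*2100) = (-17 - 32*12) + (9 - 1*2100) = (-17 - 384) + (9 - 2100) = -401 - 2091 = -2492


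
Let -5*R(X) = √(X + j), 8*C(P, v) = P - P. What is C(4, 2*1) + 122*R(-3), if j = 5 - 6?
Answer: -244*I/5 ≈ -48.8*I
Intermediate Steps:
C(P, v) = 0 (C(P, v) = (P - P)/8 = (⅛)*0 = 0)
j = -1
R(X) = -√(-1 + X)/5 (R(X) = -√(X - 1)/5 = -√(-1 + X)/5)
C(4, 2*1) + 122*R(-3) = 0 + 122*(-√(-1 - 3)/5) = 0 + 122*(-2*I/5) = 0 - 244*I/5 = -244*I/5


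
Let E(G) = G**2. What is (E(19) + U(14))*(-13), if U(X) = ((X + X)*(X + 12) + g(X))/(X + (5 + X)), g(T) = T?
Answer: -164515/33 ≈ -4985.3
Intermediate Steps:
U(X) = (X + 2*X*(12 + X))/(5 + 2*X) (U(X) = ((X + X)*(X + 12) + X)/(X + (5 + X)) = ((2*X)*(12 + X) + X)/(5 + 2*X) = (2*X*(12 + X) + X)/(5 + 2*X) = (X + 2*X*(12 + X))/(5 + 2*X))
(E(19) + U(14))*(-13) = (19**2 + 14*(25 + 2*14)/(5 + 2*14))*(-13) = (361 + 14*(25 + 28)/(5 + 28))*(-13) = (361 + 14*53/33)*(-13) = (361 + 14*(1/33)*53)*(-13) = (361 + 742/33)*(-13) = (12655/33)*(-13) = -164515/33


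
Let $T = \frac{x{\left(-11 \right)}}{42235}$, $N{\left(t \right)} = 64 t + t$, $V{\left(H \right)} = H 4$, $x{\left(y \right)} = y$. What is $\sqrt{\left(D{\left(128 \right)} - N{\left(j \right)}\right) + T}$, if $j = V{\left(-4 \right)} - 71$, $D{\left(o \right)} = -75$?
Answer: $\frac{\sqrt{9953576890915}}{42235} \approx 74.699$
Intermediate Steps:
$V{\left(H \right)} = 4 H$
$j = -87$ ($j = 4 \left(-4\right) - 71 = -16 - 71 = -87$)
$N{\left(t \right)} = 65 t$
$T = - \frac{11}{42235} \approx -0.00026045$
$\sqrt{\left(D{\left(128 \right)} - N{\left(j \right)}\right) + T} = \sqrt{\left(-75 - 65 \left(-87\right)\right) - \frac{11}{42235}} = \sqrt{\left(-75 - -5655\right) - \frac{11}{42235}} = \sqrt{\left(-75 + 5655\right) - \frac{11}{42235}} = \sqrt{5580 - \frac{11}{42235}} = \sqrt{\frac{235671289}{42235}} = \frac{\sqrt{9953576890915}}{42235}$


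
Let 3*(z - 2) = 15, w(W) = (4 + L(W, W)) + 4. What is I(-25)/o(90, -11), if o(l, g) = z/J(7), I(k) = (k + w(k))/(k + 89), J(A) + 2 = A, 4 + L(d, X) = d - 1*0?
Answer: -115/224 ≈ -0.51339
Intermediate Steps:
L(d, X) = -4 + d (L(d, X) = -4 + (d - 1*0) = -4 + (d + 0) = -4 + d)
J(A) = -2 + A
w(W) = 4 + W (w(W) = (4 + (-4 + W)) + 4 = W + 4 = 4 + W)
z = 7 (z = 2 + (⅓)*15 = 2 + 5 = 7)
I(k) = (4 + 2*k)/(89 + k) (I(k) = (k + (4 + k))/(k + 89) = (4 + 2*k)/(89 + k))
o(l, g) = 7/5 (o(l, g) = 7/(-2 + 7) = 7/5)
I(-25)/o(90, -11) = (2*(2 - 25)/(89 - 25))/(7/5) = (2*(-23)/64)*(5/7) = (2*(1/64)*(-23))*(5/7) = -23/32*5/7 = -115/224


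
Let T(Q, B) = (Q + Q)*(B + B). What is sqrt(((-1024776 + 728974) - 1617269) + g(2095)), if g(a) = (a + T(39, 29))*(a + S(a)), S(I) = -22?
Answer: 2*sqrt(2952029) ≈ 3436.3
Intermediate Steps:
T(Q, B) = 4*B*Q (T(Q, B) = (2*Q)*(2*B) = 4*B*Q)
g(a) = (-22 + a)*(4524 + a) (g(a) = (a + 4*29*39)*(a - 22) = (a + 4524)*(-22 + a) = (4524 + a)*(-22 + a) = (-22 + a)*(4524 + a))
sqrt(((-1024776 + 728974) - 1617269) + g(2095)) = sqrt(((-1024776 + 728974) - 1617269) + (-99528 + 2095**2 + 4502*2095)) = sqrt((-295802 - 1617269) + (-99528 + 4389025 + 9431690)) = sqrt(-1913071 + 13721187) = sqrt(11808116) = 2*sqrt(2952029)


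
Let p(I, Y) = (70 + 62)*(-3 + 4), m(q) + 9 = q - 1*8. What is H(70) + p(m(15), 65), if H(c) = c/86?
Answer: 5711/43 ≈ 132.81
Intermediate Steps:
m(q) = -17 + q (m(q) = -9 + (q - 1*8) = -9 + (q - 8) = -9 + (-8 + q) = -17 + q)
p(I, Y) = 132 (p(I, Y) = 132*1 = 132)
H(c) = c/86 (H(c) = c*(1/86) = c/86)
H(70) + p(m(15), 65) = (1/86)*70 + 132 = 35/43 + 132 = 5711/43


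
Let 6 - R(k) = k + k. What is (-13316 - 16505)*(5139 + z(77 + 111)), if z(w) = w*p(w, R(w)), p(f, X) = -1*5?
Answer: -125218379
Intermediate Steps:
R(k) = 6 - 2*k (R(k) = 6 - (k + k) = 6 - 2*k)
p(f, X) = -5
z(w) = -5*w (z(w) = w*(-5) = -5*w)
(-13316 - 16505)*(5139 + z(77 + 111)) = (-13316 - 16505)*(5139 - 5*(77 + 111)) = -29821*(5139 - 5*188) = -29821*(5139 - 940) = -29821*4199 = -125218379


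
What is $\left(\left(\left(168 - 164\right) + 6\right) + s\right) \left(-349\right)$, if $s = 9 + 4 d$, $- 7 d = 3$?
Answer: $- \frac{42229}{7} \approx -6032.7$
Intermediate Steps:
$d = - \frac{3}{7}$ ($d = \left(- \frac{1}{7}\right) 3 = - \frac{3}{7} \approx -0.42857$)
$s = \frac{51}{7}$ ($s = 9 + 4 \left(- \frac{3}{7}\right) = 9 - \frac{12}{7} = \frac{51}{7} \approx 7.2857$)
$\left(\left(\left(168 - 164\right) + 6\right) + s\right) \left(-349\right) = \left(\left(\left(168 - 164\right) + 6\right) + \frac{51}{7}\right) \left(-349\right) = \left(\left(4 + 6\right) + \frac{51}{7}\right) \left(-349\right) = \left(10 + \frac{51}{7}\right) \left(-349\right) = \frac{121}{7} \left(-349\right) = - \frac{42229}{7}$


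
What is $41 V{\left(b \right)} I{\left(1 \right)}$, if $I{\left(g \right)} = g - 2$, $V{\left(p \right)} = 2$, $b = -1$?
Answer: $-82$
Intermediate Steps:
$I{\left(g \right)} = -2 + g$
$41 V{\left(b \right)} I{\left(1 \right)} = 41 \cdot 2 \left(-2 + 1\right) = 82 \left(-1\right) = -82$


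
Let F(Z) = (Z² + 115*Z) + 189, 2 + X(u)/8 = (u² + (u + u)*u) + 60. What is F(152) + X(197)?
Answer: 972653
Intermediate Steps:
X(u) = 464 + 24*u² (X(u) = -16 + 8*((u² + (u + u)*u) + 60) = -16 + 8*((u² + (2*u)*u) + 60) = -16 + 8*((u² + 2*u²) + 60) = -16 + 8*(3*u² + 60) = -16 + 8*(60 + 3*u²) = -16 + (480 + 24*u²) = 464 + 24*u²)
F(Z) = 189 + Z² + 115*Z
F(152) + X(197) = (189 + 152² + 115*152) + (464 + 24*197²) = (189 + 23104 + 17480) + (464 + 24*38809) = 40773 + (464 + 931416) = 40773 + 931880 = 972653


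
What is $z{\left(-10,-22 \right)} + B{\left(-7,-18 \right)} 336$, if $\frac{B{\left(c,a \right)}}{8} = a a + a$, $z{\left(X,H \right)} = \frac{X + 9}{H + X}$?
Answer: $\frac{26320897}{32} \approx 8.2253 \cdot 10^{5}$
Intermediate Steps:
$z{\left(X,H \right)} = \frac{9 + X}{H + X}$
$B{\left(c,a \right)} = 8 a + 8 a^{2}$ ($B{\left(c,a \right)} = 8 \left(a a + a\right) = 8 \left(a^{2} + a\right) = 8 \left(a + a^{2}\right) = 8 a + 8 a^{2}$)
$z{\left(-10,-22 \right)} + B{\left(-7,-18 \right)} 336 = \frac{9 - 10}{-22 - 10} + 8 \left(-18\right) \left(1 - 18\right) 336 = \frac{1}{-32} \left(-1\right) + 8 \left(-18\right) \left(-17\right) 336 = \left(- \frac{1}{32}\right) \left(-1\right) + 2448 \cdot 336 = \frac{1}{32} + 822528 = \frac{26320897}{32}$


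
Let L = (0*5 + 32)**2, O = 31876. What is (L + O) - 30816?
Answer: 2084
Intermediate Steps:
L = 1024 (L = (0 + 32)**2 = 32**2 = 1024)
(L + O) - 30816 = (1024 + 31876) - 30816 = 32900 - 30816 = 2084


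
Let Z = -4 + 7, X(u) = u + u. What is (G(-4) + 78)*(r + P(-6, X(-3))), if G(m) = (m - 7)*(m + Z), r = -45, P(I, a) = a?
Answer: -4539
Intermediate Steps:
X(u) = 2*u
Z = 3
G(m) = (-7 + m)*(3 + m) (G(m) = (m - 7)*(m + 3) = (-7 + m)*(3 + m))
(G(-4) + 78)*(r + P(-6, X(-3))) = ((-21 + (-4)² - 4*(-4)) + 78)*(-45 + 2*(-3)) = ((-21 + 16 + 16) + 78)*(-45 - 6) = (11 + 78)*(-51) = 89*(-51) = -4539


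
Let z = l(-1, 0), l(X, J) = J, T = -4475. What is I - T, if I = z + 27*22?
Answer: 5069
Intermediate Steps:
z = 0
I = 594 (I = 0 + 27*22 = 0 + 594 = 594)
I - T = 594 - 1*(-4475) = 594 + 4475 = 5069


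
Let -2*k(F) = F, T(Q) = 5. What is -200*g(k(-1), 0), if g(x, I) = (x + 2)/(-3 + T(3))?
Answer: -250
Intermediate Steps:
k(F) = -F/2
g(x, I) = 1 + x/2 (g(x, I) = (x + 2)/(-3 + 5) = (2 + x)/2 = (2 + x)*(½) = 1 + x/2)
-200*g(k(-1), 0) = -200*(1 + (-½*(-1))/2) = -200*(1 + (½)*(½)) = -200*(1 + ¼) = -200*5/4 = -250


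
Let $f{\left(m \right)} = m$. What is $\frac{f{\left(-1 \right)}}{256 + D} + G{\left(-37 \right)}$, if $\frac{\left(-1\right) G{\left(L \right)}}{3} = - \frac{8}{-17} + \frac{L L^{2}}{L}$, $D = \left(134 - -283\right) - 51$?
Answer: $- \frac{43442363}{10574} \approx -4108.4$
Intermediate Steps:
$D = 366$ ($D = \left(134 + 283\right) - 51 = 417 - 51 = 366$)
$G{\left(L \right)} = - \frac{24}{17} - 3 L^{2}$ ($G{\left(L \right)} = - 3 \left(- \frac{8}{-17} + \frac{L L^{2}}{L}\right) = - 3 \left(\left(-8\right) \left(- \frac{1}{17}\right) + \frac{L^{3}}{L}\right) = - 3 \left(\frac{8}{17} + L^{2}\right) = - \frac{24}{17} - 3 L^{2}$)
$\frac{f{\left(-1 \right)}}{256 + D} + G{\left(-37 \right)} = \frac{1}{256 + 366} \left(-1\right) - \left(\frac{24}{17} + 3 \left(-37\right)^{2}\right) = \frac{1}{622} \left(-1\right) - \frac{69843}{17} = - \frac{1}{622} - \frac{69843}{17} = - \frac{43442363}{10574}$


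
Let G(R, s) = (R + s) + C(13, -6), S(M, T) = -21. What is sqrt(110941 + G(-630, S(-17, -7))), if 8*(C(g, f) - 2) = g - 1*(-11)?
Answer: 3*sqrt(12255) ≈ 332.11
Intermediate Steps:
C(g, f) = 27/8 + g/8 (C(g, f) = 2 + (g - 1*(-11))/8 = 2 + (g + 11)/8 = 2 + (11 + g)/8 = 2 + (11/8 + g/8) = 27/8 + g/8)
G(R, s) = 5 + R + s (G(R, s) = (R + s) + (27/8 + (1/8)*13) = (R + s) + (27/8 + 13/8) = (R + s) + 5 = 5 + R + s)
sqrt(110941 + G(-630, S(-17, -7))) = sqrt(110941 + (5 - 630 - 21)) = sqrt(110941 - 646) = sqrt(110295) = 3*sqrt(12255)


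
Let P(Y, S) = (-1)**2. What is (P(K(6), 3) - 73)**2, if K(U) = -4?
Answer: 5184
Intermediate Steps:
P(Y, S) = 1
(P(K(6), 3) - 73)**2 = (1 - 73)**2 = (-72)**2 = 5184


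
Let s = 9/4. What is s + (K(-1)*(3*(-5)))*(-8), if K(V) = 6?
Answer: 2889/4 ≈ 722.25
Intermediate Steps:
s = 9/4 (s = 9*(1/4) = 9/4 ≈ 2.2500)
s + (K(-1)*(3*(-5)))*(-8) = 9/4 + (6*(3*(-5)))*(-8) = 9/4 + (6*(-15))*(-8) = 9/4 - 90*(-8) = 9/4 + 720 = 2889/4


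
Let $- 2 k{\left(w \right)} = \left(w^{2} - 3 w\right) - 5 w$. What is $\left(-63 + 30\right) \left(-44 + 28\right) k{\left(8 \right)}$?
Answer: $0$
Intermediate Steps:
$k{\left(w \right)} = 4 w - \frac{w^{2}}{2}$ ($k{\left(w \right)} = - \frac{\left(w^{2} - 3 w\right) - 5 w}{2} = - \frac{w^{2} - 8 w}{2} = 4 w - \frac{w^{2}}{2}$)
$\left(-63 + 30\right) \left(-44 + 28\right) k{\left(8 \right)} = \left(-63 + 30\right) \left(-44 + 28\right) \frac{1}{2} \cdot 8 \left(8 - 8\right) = \left(-33\right) \left(-16\right) \frac{1}{2} \cdot 8 \left(8 - 8\right) = 528 \cdot \frac{1}{2} \cdot 8 \cdot 0 = 528 \cdot 0 = 0$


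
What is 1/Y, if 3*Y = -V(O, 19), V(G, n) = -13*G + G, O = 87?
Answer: 1/348 ≈ 0.0028736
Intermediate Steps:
V(G, n) = -12*G
Y = 348 (Y = (-(-12)*87)/3 = (-1*(-1044))/3 = (⅓)*1044 = 348)
1/Y = 1/348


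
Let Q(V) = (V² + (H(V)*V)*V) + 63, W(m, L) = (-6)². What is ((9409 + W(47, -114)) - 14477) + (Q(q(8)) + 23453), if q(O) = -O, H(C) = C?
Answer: 18036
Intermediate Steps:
W(m, L) = 36
Q(V) = 63 + V² + V³ (Q(V) = (V² + (V*V)*V) + 63 = (V² + V²*V) + 63 = (V² + V³) + 63 = 63 + V² + V³)
((9409 + W(47, -114)) - 14477) + (Q(q(8)) + 23453) = ((9409 + 36) - 14477) + ((63 + (-1*8)² + (-1*8)³) + 23453) = (9445 - 14477) + ((63 + (-8)² + (-8)³) + 23453) = -5032 + ((63 + 64 - 512) + 23453) = -5032 + (-385 + 23453) = -5032 + 23068 = 18036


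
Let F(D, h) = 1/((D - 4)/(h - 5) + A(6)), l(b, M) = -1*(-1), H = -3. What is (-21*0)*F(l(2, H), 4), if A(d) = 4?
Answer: 0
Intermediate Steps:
l(b, M) = 1
F(D, h) = 1/(4 + (-4 + D)/(-5 + h)) (F(D, h) = 1/((D - 4)/(h - 5) + 4) = 1/((-4 + D)/(-5 + h) + 4) = 1/(4 + (-4 + D)/(-5 + h)))
(-21*0)*F(l(2, H), 4) = (-21*0)*((-5 + 4)/(-24 + 1 + 4*4)) = 0*(-1/(-24 + 1 + 16)) = 0*(-1/(-7)) = 0*(-1/7*(-1)) = 0*(1/7) = 0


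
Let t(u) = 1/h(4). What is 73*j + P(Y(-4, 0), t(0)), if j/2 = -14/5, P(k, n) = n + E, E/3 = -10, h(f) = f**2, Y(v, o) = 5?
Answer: -35099/80 ≈ -438.74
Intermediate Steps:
E = -30 (E = 3*(-10) = -30)
t(u) = 1/16 (t(u) = 1/(4**2) = 1/16)
P(k, n) = -30 + n (P(k, n) = n - 30 = -30 + n)
j = -28/5 (j = 2*(-14/5) = -28/5 ≈ -5.6000)
73*j + P(Y(-4, 0), t(0)) = 73*(-28/5) + (-30 + 1/16) = -2044/5 - 479/16 = -35099/80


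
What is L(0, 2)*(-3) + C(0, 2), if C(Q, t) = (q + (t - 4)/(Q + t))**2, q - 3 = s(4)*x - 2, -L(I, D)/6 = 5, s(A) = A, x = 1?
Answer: 106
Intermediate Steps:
L(I, D) = -30 (L(I, D) = -6*5 = -30)
q = 5 (q = 3 + (4*1 - 2) = 3 + (4 - 2) = 3 + 2 = 5)
C(Q, t) = (5 + (-4 + t)/(Q + t))**2 (C(Q, t) = (5 + (t - 4)/(Q + t))**2 = (5 + (-4 + t)/(Q + t))**2)
L(0, 2)*(-3) + C(0, 2) = -30*(-3) + (-4 + 5*0 + 6*2)**2/(0 + 2)**2 = 90 + (-4 + 0 + 12)**2/2**2 = 90 + (1/4)*8**2 = 90 + (1/4)*64 = 90 + 16 = 106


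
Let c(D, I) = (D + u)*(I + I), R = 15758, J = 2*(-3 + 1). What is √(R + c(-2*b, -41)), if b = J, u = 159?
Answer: 4*√129 ≈ 45.431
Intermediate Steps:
J = -4 (J = 2*(-2) = -4)
b = -4
c(D, I) = 2*I*(159 + D) (c(D, I) = (D + 159)*(I + I) = (159 + D)*(2*I) = 2*I*(159 + D))
√(R + c(-2*b, -41)) = √(15758 + 2*(-41)*(159 - 2*(-4))) = √(15758 + 2*(-41)*(159 + 8)) = √(15758 + 2*(-41)*167) = √(15758 - 13694) = √2064 = 4*√129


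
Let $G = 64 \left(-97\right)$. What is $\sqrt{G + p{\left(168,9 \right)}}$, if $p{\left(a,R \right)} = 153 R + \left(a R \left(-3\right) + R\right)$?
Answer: $i \sqrt{9358} \approx 96.737 i$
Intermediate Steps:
$G = -6208$
$p{\left(a,R \right)} = 154 R - 3 R a$ ($p{\left(a,R \right)} = 153 R + \left(R a \left(-3\right) + R\right) = 153 R - \left(- R + 3 R a\right) = 154 R - 3 R a$)
$\sqrt{G + p{\left(168,9 \right)}} = \sqrt{-6208 + 9 \left(154 - 504\right)} = \sqrt{-6208 + 9 \left(-350\right)} = \sqrt{-6208 - 3150} = \sqrt{-9358} = i \sqrt{9358}$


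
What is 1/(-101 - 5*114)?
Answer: -1/671 ≈ -0.0014903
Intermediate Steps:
1/(-101 - 5*114) = 1/(-101 - 570) = 1/(-671) = -1/671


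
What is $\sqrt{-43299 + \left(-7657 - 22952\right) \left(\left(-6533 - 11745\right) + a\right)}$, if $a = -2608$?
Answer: $15 \sqrt{2841139} \approx 25284.0$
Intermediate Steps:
$\sqrt{-43299 + \left(-7657 - 22952\right) \left(\left(-6533 - 11745\right) + a\right)} = \sqrt{-43299 + \left(-7657 - 22952\right) \left(\left(-6533 - 11745\right) - 2608\right)} = \sqrt{-43299 - 30609 \left(-18278 - 2608\right)} = \sqrt{-43299 - -639299574} = \sqrt{-43299 + 639299574} = \sqrt{639256275} = 15 \sqrt{2841139}$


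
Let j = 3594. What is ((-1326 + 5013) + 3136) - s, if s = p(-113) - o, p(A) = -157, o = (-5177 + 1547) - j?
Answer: -244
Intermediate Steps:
o = -7224 (o = (-5177 + 1547) - 1*3594 = -3630 - 3594 = -7224)
s = 7067 (s = -157 - 1*(-7224) = -157 + 7224 = 7067)
((-1326 + 5013) + 3136) - s = ((-1326 + 5013) + 3136) - 1*7067 = (3687 + 3136) - 7067 = 6823 - 7067 = -244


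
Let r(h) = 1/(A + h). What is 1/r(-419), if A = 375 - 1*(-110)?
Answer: 66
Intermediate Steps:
A = 485 (A = 375 + 110 = 485)
r(h) = 1/(485 + h)
1/r(-419) = 1/(1/(485 - 419)) = 1/(1/66) = 66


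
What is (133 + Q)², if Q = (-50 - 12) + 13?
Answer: 7056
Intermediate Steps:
Q = -49 (Q = -62 + 13 = -49)
(133 + Q)² = (133 - 49)² = 84² = 7056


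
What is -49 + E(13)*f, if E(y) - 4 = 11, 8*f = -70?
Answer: -721/4 ≈ -180.25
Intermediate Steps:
f = -35/4 (f = (⅛)*(-70) = -35/4 ≈ -8.7500)
E(y) = 15 (E(y) = 4 + 11 = 15)
-49 + E(13)*f = -49 + 15*(-35/4) = -49 - 525/4 = -721/4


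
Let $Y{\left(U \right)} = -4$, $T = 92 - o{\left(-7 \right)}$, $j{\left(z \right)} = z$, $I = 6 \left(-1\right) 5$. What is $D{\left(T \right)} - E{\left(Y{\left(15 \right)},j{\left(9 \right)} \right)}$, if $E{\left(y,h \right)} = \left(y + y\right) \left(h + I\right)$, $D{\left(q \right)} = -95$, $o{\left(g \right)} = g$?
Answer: $-263$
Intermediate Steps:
$I = -30$ ($I = \left(-6\right) 5 = -30$)
$T = 99$ ($T = 92 - -7 = 92 + 7 = 99$)
$E{\left(y,h \right)} = 2 y \left(-30 + h\right)$ ($E{\left(y,h \right)} = \left(y + y\right) \left(h - 30\right) = 2 y \left(-30 + h\right)$)
$D{\left(T \right)} - E{\left(Y{\left(15 \right)},j{\left(9 \right)} \right)} = -95 - 2 \left(-4\right) \left(-30 + 9\right) = -95 - 2 \left(-4\right) \left(-21\right) = -95 - 168 = -263$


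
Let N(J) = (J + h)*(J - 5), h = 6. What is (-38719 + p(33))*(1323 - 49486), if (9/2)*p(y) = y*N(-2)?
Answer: 5624137999/3 ≈ 1.8747e+9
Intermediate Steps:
N(J) = (-5 + J)*(6 + J) (N(J) = (J + 6)*(J - 5) = (6 + J)*(-5 + J) = (-5 + J)*(6 + J))
p(y) = -56*y/9 (p(y) = 2*(y*(-30 - 2 + (-2)²))/9 = 2*(y*(-30 - 2 + 4))/9 = 2*(y*(-28))/9 = 2*(-28*y)/9 = -56*y/9)
(-38719 + p(33))*(1323 - 49486) = (-38719 - 56/9*33)*(1323 - 49486) = (-38719 - 616/3)*(-48163) = -116773/3*(-48163) = 5624137999/3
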